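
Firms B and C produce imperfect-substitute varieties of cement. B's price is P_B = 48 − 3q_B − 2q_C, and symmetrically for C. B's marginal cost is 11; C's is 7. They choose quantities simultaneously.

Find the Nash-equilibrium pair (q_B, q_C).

4.375, 5.375

Firm B's profit: π = q_B(48 − 3q_B − 2q_C) − 11q_B.
∂π/∂q_B = 37 − 6q_B − 2q_C = 0 ⇒ q_B = 37/6 − (1/3)q_C.
Similarly q_C = 41/6 − (1/3)q_B.
Plugging q_C into B's best response: q_B = 37/6 − (1/3)(41/6 − (1/3)q_B) ⇒ (8/9)q_B = 35/9, so q_B = 4.375.
Then q_C = 41/6 − (1/3)·4.375 = 5.375.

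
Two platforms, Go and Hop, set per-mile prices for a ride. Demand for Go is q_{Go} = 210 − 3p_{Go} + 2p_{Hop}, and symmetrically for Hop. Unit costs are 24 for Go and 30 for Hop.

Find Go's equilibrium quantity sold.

Go's profit: π = (p_{Go} − 24)(210 − 3p_{Go} + 2p_{Hop}).
∂π/∂p_{Go} = 282 − 6p_{Go} + 2p_{Hop} = 0 ⇒ p_{Go} = 47 + (1/3)p_{Hop}.
Similarly p_{Hop} = 50 + (1/3)p_{Go}.
Solving the two reaction functions simultaneously: (1 − (1/3)(1/3))p_{Go} = 47 + (1/3)·50, so (8/9)p_{Go} = 191/3 and p_{Go} = 71.625.
Then p_{Hop} = 50 + (1/3)·71.625 = 73.875.
q_{Go} = 210 − 3·71.625 + 2·73.875 = 142.875.

142.875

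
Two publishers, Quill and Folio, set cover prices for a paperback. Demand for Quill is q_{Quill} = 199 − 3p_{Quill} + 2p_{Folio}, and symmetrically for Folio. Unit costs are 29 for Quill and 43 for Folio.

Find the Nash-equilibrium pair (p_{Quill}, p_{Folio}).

Quill's profit: π = (p_{Quill} − 29)(199 − 3p_{Quill} + 2p_{Folio}).
∂π/∂p_{Quill} = 286 − 6p_{Quill} + 2p_{Folio} = 0 ⇒ p_{Quill} = 143/3 + (1/3)p_{Folio}.
Similarly p_{Folio} = 164/3 + (1/3)p_{Quill}.
Substituting the second reaction function into the first: p_{Quill} = 143/3 + (1/3)(164/3 + (1/3)p_{Quill}), which gives (8/9)p_{Quill} = 593/9 ⇒ p_{Quill} = 74.125.
Then p_{Folio} = 164/3 + (1/3)·74.125 = 79.375.

74.125, 79.375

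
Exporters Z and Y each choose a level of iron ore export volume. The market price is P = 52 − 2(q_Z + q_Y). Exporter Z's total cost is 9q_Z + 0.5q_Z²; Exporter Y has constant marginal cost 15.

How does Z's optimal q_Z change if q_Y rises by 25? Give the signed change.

Exporter Z's profit: π = q_Z(52 − 2(q_Z + q_Y)) − 9q_Z − 0.5q_Z².
∂π/∂q_Z = 43 − 5q_Z − 2q_Y = 0, so q_Z = 8.6 − 0.4q_Y.
The reaction-function slope is −0.4, so a 25-unit rise in q_Y moves q_Z by −0.4 × 25 = −10. Z's best response falls — the actions are strategic substitutes.

-10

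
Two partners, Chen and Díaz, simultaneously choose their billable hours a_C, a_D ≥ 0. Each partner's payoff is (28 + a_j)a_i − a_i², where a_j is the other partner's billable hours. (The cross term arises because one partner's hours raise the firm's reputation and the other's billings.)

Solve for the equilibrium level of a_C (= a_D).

28

Chen's payoff is (28 + a_D)a_C − a_C².
∂π/∂a_C = 28 + a_D − 2a_C = 0, so a_C = 14 + 0.5a_D.
The game is symmetric, so in equilibrium a_D = a_C: the reaction function gives 0.5a_C = 14, hence a_C = 28.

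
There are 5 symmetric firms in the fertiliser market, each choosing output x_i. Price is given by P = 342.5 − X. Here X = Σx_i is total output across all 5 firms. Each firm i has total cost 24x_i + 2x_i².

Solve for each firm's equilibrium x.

A representative firm's profit is π_i = x_i(342.5 − X) − 24x_i − 2x_i², with X = x_i + Σ_{j≠i} x_j.
First-order condition: 318.5 − 6x_i − Σ_{j≠i} x_j = 0.
With identical firms, set every x_j = x: then 318.5 − 6x − 4x = 0, i.e. x = 318.5/10 = 31.85.

31.85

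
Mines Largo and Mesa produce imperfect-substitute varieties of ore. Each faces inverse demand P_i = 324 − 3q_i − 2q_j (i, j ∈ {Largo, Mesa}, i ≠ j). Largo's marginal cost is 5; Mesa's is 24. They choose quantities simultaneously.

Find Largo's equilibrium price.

128.1875

Mine Largo's profit: π = q_{Largo}(324 − 3q_{Largo} − 2q_{Mesa}) − 5q_{Largo}.
∂π/∂q_{Largo} = 319 − 6q_{Largo} − 2q_{Mesa} = 0 ⇒ q_{Largo} = 319/6 − (1/3)q_{Mesa}.
Similarly q_{Mesa} = 50 − (1/3)q_{Largo}.
Plugging q_{Mesa} into Largo's best response: q_{Largo} = 319/6 − (1/3)(50 − (1/3)q_{Largo}) ⇒ (8/9)q_{Largo} = 36.5, so q_{Largo} = 41.0625.
Then q_{Mesa} = 50 − (1/3)·41.0625 = 36.3125.
P_{Largo} = 324 − 3·41.0625 − 2·36.3125 = 128.1875.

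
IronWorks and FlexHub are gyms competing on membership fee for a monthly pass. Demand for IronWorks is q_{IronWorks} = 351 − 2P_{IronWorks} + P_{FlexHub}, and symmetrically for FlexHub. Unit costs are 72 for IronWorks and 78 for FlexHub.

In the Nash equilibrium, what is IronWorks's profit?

17596.88

IronWorks's profit: π = (P_{IronWorks} − 72)(351 − 2P_{IronWorks} + P_{FlexHub}).
∂π/∂P_{IronWorks} = 495 − 4P_{IronWorks} + P_{FlexHub} = 0 ⇒ P_{IronWorks} = 123.75 + 0.25P_{FlexHub}.
Similarly P_{FlexHub} = 126.75 + 0.25P_{IronWorks}.
Solving the two reaction functions simultaneously: (1 − (0.25)(0.25))P_{IronWorks} = 123.75 + 0.25·126.75, so 0.9375P_{IronWorks} = 155.4375 and P_{IronWorks} = 165.8.
Then P_{FlexHub} = 126.75 + 0.25·165.8 = 168.2.
q_{IronWorks} = 351 − 2·165.8 + 168.2 = 187.6.
Profit = (165.8 − 72)·187.6 = 17596.88.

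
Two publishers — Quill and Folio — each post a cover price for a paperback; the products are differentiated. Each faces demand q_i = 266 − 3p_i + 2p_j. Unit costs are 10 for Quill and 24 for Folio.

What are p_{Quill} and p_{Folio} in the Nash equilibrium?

Quill's profit: π = (p_{Quill} − 10)(266 − 3p_{Quill} + 2p_{Folio}).
∂π/∂p_{Quill} = 296 − 6p_{Quill} + 2p_{Folio} = 0 ⇒ p_{Quill} = 148/3 + (1/3)p_{Folio}.
Similarly p_{Folio} = 169/3 + (1/3)p_{Quill}.
Substituting the second reaction function into the first: p_{Quill} = 148/3 + (1/3)(169/3 + (1/3)p_{Quill}), which gives (8/9)p_{Quill} = 613/9 ⇒ p_{Quill} = 76.625.
Then p_{Folio} = 169/3 + (1/3)·76.625 = 81.875.

76.625, 81.875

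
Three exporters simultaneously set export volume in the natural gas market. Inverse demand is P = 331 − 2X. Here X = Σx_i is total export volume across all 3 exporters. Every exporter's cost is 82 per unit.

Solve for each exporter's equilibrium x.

A representative exporter's profit is π_i = x_i(331 − 2X) − 82x_i, with X = x_i + Σ_{j≠i} x_j.
First-order condition: 249 − 4x_i − 2Σ_{j≠i} x_j = 0.
With identical exporters, set every x_j = x: then 249 − 4x − 4x = 0, i.e. x = 249/8 = 31.125.

31.125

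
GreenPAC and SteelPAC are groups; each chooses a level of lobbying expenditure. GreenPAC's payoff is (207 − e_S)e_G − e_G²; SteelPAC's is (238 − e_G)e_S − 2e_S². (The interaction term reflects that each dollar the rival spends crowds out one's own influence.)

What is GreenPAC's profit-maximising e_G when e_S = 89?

59

Expanding GreenPAC's payoff: 207e_G − e_Se_G − e_G².
∂π/∂e_G = 207 − e_S − 2e_G = 0, so e_G = 103.5 − 0.5e_S.
At e_S = 89: e_G = 103.5 − 0.5·89 = 59.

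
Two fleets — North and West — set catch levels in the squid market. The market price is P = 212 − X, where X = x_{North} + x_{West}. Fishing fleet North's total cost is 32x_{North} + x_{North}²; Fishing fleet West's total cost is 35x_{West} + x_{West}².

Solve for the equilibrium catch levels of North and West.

Fishing fleet North's profit: π = x_{North}(212 − (x_{North} + x_{West})) − 32x_{North} − x_{North}².
∂π/∂x_{North} = 180 − 4x_{North} − x_{West} = 0, so x_{North} = 45 − 0.25x_{West}.
By the same steps for West: x_{West} = 44.25 − 0.25x_{North}.
Plugging x_{West} into North's best response: x_{North} = 45 − 0.25(44.25 − 0.25x_{North}) ⇒ 0.9375x_{North} = 33.9375, so x_{North} = 36.2.
Then x_{West} = 44.25 − 0.25·36.2 = 35.2.

36.2, 35.2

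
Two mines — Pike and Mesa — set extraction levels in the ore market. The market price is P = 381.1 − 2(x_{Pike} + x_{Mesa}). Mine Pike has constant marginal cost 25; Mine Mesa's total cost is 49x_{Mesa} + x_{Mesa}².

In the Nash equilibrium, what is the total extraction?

104.43

Mine Pike's profit: π = x_{Pike}(381.1 − 2(x_{Pike} + x_{Mesa})) − 25x_{Pike}.
∂π/∂x_{Pike} = 356.1 − 4x_{Pike} − 2x_{Mesa} = 0, so x_{Pike} = 89.025 − 0.5x_{Mesa}.
For Mesa: ∂π/∂x_{Mesa} = 332.1 − 6x_{Mesa} − 2x_{Pike} = 0 ⇒ x_{Mesa} = 55.35 − (1/3)x_{Pike}.
Plugging x_{Mesa} into Pike's best response: x_{Pike} = 89.025 − 0.5(55.35 − (1/3)x_{Pike}) ⇒ (5/6)x_{Pike} = 61.35, so x_{Pike} = 73.62.
Then x_{Mesa} = 55.35 − (1/3)·73.62 = 30.81.
Total extraction: 73.62 + 30.81 = 104.43.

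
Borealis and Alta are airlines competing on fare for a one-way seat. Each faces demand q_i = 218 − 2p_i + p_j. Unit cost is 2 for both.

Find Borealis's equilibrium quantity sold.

Borealis's profit: π = (p_{Borealis} − 2)(218 − 2p_{Borealis} + p_{Alta}).
∂π/∂p_{Borealis} = 222 − 4p_{Borealis} + p_{Alta} = 0 ⇒ p_{Borealis} = 55.5 + 0.25p_{Alta}.
By symmetry p_{Alta} = p_{Borealis}; substituting into the reaction function, 0.75p_{Borealis} = 55.5 and p_{Borealis} = 74.
q_{Borealis} = 218 − 2·74 + 74 = 144.

144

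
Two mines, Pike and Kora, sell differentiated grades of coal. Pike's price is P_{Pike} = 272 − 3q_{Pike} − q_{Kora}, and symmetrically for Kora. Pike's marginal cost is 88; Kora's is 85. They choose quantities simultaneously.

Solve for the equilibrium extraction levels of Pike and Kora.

26.2, 26.8

Mine Pike's profit: π = q_{Pike}(272 − 3q_{Pike} − q_{Kora}) − 88q_{Pike}.
∂π/∂q_{Pike} = 184 − 6q_{Pike} − q_{Kora} = 0 ⇒ q_{Pike} = 92/3 − (1/6)q_{Kora}.
Similarly q_{Kora} = 187/6 − (1/6)q_{Pike}.
Plugging q_{Kora} into Pike's best response: q_{Pike} = 92/3 − (1/6)(187/6 − (1/6)q_{Pike}) ⇒ (35/36)q_{Pike} = 917/36, so q_{Pike} = 26.2.
Then q_{Kora} = 187/6 − (1/6)·26.2 = 26.8.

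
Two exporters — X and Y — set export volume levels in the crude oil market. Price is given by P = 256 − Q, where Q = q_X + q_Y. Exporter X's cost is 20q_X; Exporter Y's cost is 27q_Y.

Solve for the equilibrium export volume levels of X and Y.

81, 74

Exporter X's profit: π = q_X(256 − (q_X + q_Y)) − 20q_X.
∂π/∂q_X = 236 − 2q_X − q_Y = 0, so q_X = 118 − 0.5q_Y.
By the same steps for Y: q_Y = 114.5 − 0.5q_X.
Solving the two reaction functions simultaneously: (1 − (−0.5)(−0.5))q_X = 118 − 0.5·114.5, so 0.75q_X = 60.75 and q_X = 81.
Then q_Y = 114.5 − 0.5·81 = 74.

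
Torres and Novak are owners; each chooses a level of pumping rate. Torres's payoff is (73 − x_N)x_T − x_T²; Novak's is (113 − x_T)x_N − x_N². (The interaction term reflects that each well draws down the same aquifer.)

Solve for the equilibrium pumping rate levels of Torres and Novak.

11, 51

Expanding Torres's payoff: 73x_T − x_Nx_T − x_T².
∂π/∂x_T = 73 − x_N − 2x_T = 0, so x_T = 36.5 − 0.5x_N.
Likewise for Novak: x_N = 56.5 − 0.5x_T.
Substituting the second reaction function into the first: x_T = 36.5 − 0.5(56.5 − 0.5x_T), which gives 0.75x_T = 8.25 ⇒ x_T = 11.
Then x_N = 56.5 − 0.5·11 = 51.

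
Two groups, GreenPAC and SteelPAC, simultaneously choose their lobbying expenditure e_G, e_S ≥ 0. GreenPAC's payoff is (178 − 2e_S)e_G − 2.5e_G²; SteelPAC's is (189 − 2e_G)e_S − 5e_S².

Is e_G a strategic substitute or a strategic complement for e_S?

Expanding GreenPAC's payoff: 178e_G − 2e_Se_G − 2.5e_G².
∂π/∂e_G = 178 − 2e_S − 5e_G = 0, so e_G = 35.6 − 0.4e_S.
The best-response slope de_G/de_S = −0.4 < 0: the reaction function is downward-sloping, so the choices are strategic substitutes.

strategic substitutes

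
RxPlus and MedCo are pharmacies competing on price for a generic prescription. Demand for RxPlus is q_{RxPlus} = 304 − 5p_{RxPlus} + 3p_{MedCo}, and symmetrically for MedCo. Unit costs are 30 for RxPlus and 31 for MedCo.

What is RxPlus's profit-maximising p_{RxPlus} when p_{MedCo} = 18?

50.8

RxPlus's profit: π = (p_{RxPlus} − 30)(304 − 5p_{RxPlus} + 3p_{MedCo}).
∂π/∂p_{RxPlus} = 454 − 10p_{RxPlus} + 3p_{MedCo} = 0 ⇒ p_{RxPlus} = 45.4 + 0.3p_{MedCo}.
At p_{MedCo} = 18: p_{RxPlus} = 45.4 + 0.3·18 = 50.8.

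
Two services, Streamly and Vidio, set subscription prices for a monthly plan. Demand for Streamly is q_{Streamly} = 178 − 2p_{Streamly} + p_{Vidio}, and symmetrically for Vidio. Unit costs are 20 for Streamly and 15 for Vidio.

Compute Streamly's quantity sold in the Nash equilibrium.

Streamly's profit: π = (p_{Streamly} − 20)(178 − 2p_{Streamly} + p_{Vidio}).
∂π/∂p_{Streamly} = 218 − 4p_{Streamly} + p_{Vidio} = 0 ⇒ p_{Streamly} = 54.5 + 0.25p_{Vidio}.
Similarly p_{Vidio} = 52 + 0.25p_{Streamly}.
Solving the two reaction functions simultaneously: (1 − (0.25)(0.25))p_{Streamly} = 54.5 + 0.25·52, so 0.9375p_{Streamly} = 67.5 and p_{Streamly} = 72.
Then p_{Vidio} = 52 + 0.25·72 = 70.
q_{Streamly} = 178 − 2·72 + 70 = 104.

104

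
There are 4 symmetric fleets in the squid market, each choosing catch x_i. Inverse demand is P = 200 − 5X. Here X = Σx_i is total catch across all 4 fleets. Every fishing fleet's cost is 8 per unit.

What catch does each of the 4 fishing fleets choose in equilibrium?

7.68

A representative fishing fleet's profit is π_i = x_i(200 − 5X) − 8x_i, with X = x_i + Σ_{j≠i} x_j.
First-order condition: 192 − 10x_i − 5Σ_{j≠i} x_j = 0.
Imposing symmetry (x_j = x for all j) turns Σ_{j≠i} x_j into 3x, so 192 = 25x and x = 7.68.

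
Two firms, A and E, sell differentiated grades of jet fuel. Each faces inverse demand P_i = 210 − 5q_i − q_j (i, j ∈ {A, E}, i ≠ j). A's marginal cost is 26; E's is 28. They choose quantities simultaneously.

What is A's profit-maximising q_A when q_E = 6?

17.8

Firm A's profit: π = q_A(210 − 5q_A − q_E) − 26q_A.
∂π/∂q_A = 184 − 10q_A − q_E = 0 ⇒ q_A = 18.4 − 0.1q_E.
At q_E = 6: q_A = 18.4 − 0.1·6 = 17.8.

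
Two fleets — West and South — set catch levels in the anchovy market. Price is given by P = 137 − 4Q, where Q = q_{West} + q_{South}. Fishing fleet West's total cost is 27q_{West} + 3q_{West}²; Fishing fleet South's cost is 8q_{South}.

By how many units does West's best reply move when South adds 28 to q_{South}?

Fishing fleet West's profit: π = q_{West}(137 − 4(q_{West} + q_{South})) − 27q_{West} − 3q_{West}².
∂π/∂q_{West} = 110 − 14q_{West} − 4q_{South} = 0, so q_{West} = 55/7 − (2/7)q_{South}.
The reaction-function slope is −2/7, so a 28-unit rise in q_{South} moves q_{West} by −2/7 × 28 = −8. West's best response falls — the actions are strategic substitutes.

-8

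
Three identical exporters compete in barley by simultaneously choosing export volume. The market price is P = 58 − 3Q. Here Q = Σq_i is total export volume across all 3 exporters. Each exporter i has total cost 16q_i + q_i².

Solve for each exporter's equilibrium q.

3

A representative exporter's profit is π_i = q_i(58 − 3Q) − 16q_i − q_i², with Q = q_i + Σ_{j≠i} q_j.
First-order condition: 42 − 8q_i − 3Σ_{j≠i} q_j = 0.
Imposing symmetry (q_j = q for all j) turns Σ_{j≠i} q_j into 2q, so 42 = 14q and q = 3.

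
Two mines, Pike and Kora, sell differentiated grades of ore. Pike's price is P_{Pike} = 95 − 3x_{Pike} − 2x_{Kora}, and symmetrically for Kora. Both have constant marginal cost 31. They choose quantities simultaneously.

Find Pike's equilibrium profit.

192

Mine Pike's profit: π = x_{Pike}(95 − 3x_{Pike} − 2x_{Kora}) − 31x_{Pike}.
∂π/∂x_{Pike} = 64 − 6x_{Pike} − 2x_{Kora} = 0 ⇒ x_{Pike} = 32/3 − (1/3)x_{Kora}.
By symmetry x_{Kora} = x_{Pike}; substituting into the reaction function, (4/3)x_{Pike} = 32/3 and x_{Pike} = 8.
P_{Pike} = 95 − 3·8 − 2·8 = 55.
Profit = (55 − 31)·8 = 192.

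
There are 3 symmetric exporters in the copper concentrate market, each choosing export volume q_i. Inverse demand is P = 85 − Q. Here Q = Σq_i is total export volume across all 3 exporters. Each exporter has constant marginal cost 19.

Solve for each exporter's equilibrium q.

A representative exporter's profit is π_i = q_i(85 − Q) − 19q_i, with Q = q_i + Σ_{j≠i} q_j.
First-order condition: 66 − 2q_i − Σ_{j≠i} q_j = 0.
With identical exporters, set every q_j = q: then 66 − 2q − 2q = 0, i.e. q = 66/4 = 16.5.

16.5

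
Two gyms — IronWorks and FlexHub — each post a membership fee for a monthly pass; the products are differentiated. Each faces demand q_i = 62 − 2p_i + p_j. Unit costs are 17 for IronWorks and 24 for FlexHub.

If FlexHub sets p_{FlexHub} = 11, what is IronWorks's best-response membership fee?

26.75

IronWorks's profit: π = (p_{IronWorks} − 17)(62 − 2p_{IronWorks} + p_{FlexHub}).
∂π/∂p_{IronWorks} = 96 − 4p_{IronWorks} + p_{FlexHub} = 0 ⇒ p_{IronWorks} = 24 + 0.25p_{FlexHub}.
At p_{FlexHub} = 11: p_{IronWorks} = 24 + 0.25·11 = 26.75.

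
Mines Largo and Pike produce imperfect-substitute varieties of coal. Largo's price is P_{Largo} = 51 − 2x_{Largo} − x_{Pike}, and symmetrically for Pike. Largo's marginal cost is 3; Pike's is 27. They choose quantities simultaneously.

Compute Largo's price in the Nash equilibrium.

25.4

Mine Largo's profit: π = x_{Largo}(51 − 2x_{Largo} − x_{Pike}) − 3x_{Largo}.
∂π/∂x_{Largo} = 48 − 4x_{Largo} − x_{Pike} = 0 ⇒ x_{Largo} = 12 − 0.25x_{Pike}.
Similarly x_{Pike} = 6 − 0.25x_{Largo}.
Solving the two reaction functions simultaneously: (1 − (−0.25)(−0.25))x_{Largo} = 12 − 0.25·6, so 0.9375x_{Largo} = 10.5 and x_{Largo} = 11.2.
Then x_{Pike} = 6 − 0.25·11.2 = 3.2.
P_{Largo} = 51 − 2·11.2 − 3.2 = 25.4.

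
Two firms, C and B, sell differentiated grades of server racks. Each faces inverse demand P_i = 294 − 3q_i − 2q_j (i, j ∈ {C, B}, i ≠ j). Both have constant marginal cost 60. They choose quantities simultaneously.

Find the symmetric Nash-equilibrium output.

Firm C's profit: π = q_C(294 − 3q_C − 2q_B) − 60q_C.
∂π/∂q_C = 234 − 6q_C − 2q_B = 0 ⇒ q_C = 39 − (1/3)q_B.
By symmetry q_B = q_C; substituting into the reaction function, (4/3)q_C = 39 and q_C = 29.25.

29.25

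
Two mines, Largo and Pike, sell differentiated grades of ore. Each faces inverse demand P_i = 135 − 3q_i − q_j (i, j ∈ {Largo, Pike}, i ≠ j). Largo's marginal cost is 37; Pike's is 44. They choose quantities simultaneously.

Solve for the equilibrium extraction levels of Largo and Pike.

Mine Largo's profit: π = q_{Largo}(135 − 3q_{Largo} − q_{Pike}) − 37q_{Largo}.
∂π/∂q_{Largo} = 98 − 6q_{Largo} − q_{Pike} = 0 ⇒ q_{Largo} = 49/3 − (1/6)q_{Pike}.
Similarly q_{Pike} = 91/6 − (1/6)q_{Largo}.
Solving the two reaction functions simultaneously: (1 − (−1/6)(−1/6))q_{Largo} = 49/3 − (1/6)·(91/6), so (35/36)q_{Largo} = 497/36 and q_{Largo} = 14.2.
Then q_{Pike} = 91/6 − (1/6)·14.2 = 12.8.

14.2, 12.8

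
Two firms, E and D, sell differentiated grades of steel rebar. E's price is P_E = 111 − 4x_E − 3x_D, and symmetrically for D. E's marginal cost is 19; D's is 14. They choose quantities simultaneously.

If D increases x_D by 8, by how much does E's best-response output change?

Firm E's profit: π = x_E(111 − 4x_E − 3x_D) − 19x_E.
∂π/∂x_E = 92 − 8x_E − 3x_D = 0 ⇒ x_E = 11.5 − 0.375x_D.
The reaction-function slope is −0.375, so an 8-unit rise in x_D moves x_E by −0.375 × 8 = −3. E's best response falls — the actions are strategic substitutes.

-3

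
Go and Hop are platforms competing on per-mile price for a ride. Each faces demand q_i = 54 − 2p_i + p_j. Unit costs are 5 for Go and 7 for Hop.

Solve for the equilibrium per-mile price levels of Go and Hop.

21.6, 22.4

Go's profit: π = (p_{Go} − 5)(54 − 2p_{Go} + p_{Hop}).
∂π/∂p_{Go} = 64 − 4p_{Go} + p_{Hop} = 0 ⇒ p_{Go} = 16 + 0.25p_{Hop}.
Similarly p_{Hop} = 17 + 0.25p_{Go}.
Solving the two reaction functions simultaneously: (1 − (0.25)(0.25))p_{Go} = 16 + 0.25·17, so 0.9375p_{Go} = 20.25 and p_{Go} = 21.6.
Then p_{Hop} = 17 + 0.25·21.6 = 22.4.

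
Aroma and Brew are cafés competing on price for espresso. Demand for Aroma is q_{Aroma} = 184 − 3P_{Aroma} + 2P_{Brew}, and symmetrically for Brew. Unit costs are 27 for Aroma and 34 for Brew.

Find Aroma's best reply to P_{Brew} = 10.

Aroma's profit: π = (P_{Aroma} − 27)(184 − 3P_{Aroma} + 2P_{Brew}).
∂π/∂P_{Aroma} = 265 − 6P_{Aroma} + 2P_{Brew} = 0 ⇒ P_{Aroma} = 265/6 + (1/3)P_{Brew}.
At P_{Brew} = 10: P_{Aroma} = 265/6 + (1/3)·10 = 47.5.

47.5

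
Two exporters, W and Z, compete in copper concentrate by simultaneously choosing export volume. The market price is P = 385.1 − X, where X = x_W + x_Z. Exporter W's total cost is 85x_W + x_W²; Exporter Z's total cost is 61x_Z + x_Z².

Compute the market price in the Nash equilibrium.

Exporter W's profit: π = x_W(385.1 − (x_W + x_Z)) − 85x_W − x_W².
∂π/∂x_W = 300.1 − 4x_W − x_Z = 0, so x_W = 75.025 − 0.25x_Z.
By the same steps for Z: x_Z = 81.025 − 0.25x_W.
Substituting the second reaction function into the first: x_W = 75.025 − 0.25(81.025 − 0.25x_W), which gives 0.9375x_W = 8763/160 ⇒ x_W = 58.42.
Then x_Z = 81.025 − 0.25·58.42 = 66.42.
Equilibrium price: P = 385.1 − 124.84 = 260.26.

260.26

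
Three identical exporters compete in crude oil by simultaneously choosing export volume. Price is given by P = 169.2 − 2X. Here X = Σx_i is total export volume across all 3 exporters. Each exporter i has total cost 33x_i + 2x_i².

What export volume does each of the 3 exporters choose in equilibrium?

A representative exporter's profit is π_i = x_i(169.2 − 2X) − 33x_i − 2x_i², with X = x_i + Σ_{j≠i} x_j.
First-order condition: 136.2 − 8x_i − 2Σ_{j≠i} x_j = 0.
Imposing symmetry (x_j = x for all j) turns Σ_{j≠i} x_j into 2x, so 136.2 = 12x and x = 11.35.

11.35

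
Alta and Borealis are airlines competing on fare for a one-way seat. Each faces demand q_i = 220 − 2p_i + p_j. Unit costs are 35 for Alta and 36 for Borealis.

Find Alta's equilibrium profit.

7638.48

Alta's profit: π = (p_{Alta} − 35)(220 − 2p_{Alta} + p_{Borealis}).
∂π/∂p_{Alta} = 290 − 4p_{Alta} + p_{Borealis} = 0 ⇒ p_{Alta} = 72.5 + 0.25p_{Borealis}.
Similarly p_{Borealis} = 73 + 0.25p_{Alta}.
Plugging p_{Borealis} into Alta's best response: p_{Alta} = 72.5 + 0.25(73 + 0.25p_{Alta}) ⇒ 0.9375p_{Alta} = 90.75, so p_{Alta} = 96.8.
Then p_{Borealis} = 73 + 0.25·96.8 = 97.2.
q_{Alta} = 220 − 2·96.8 + 97.2 = 123.6.
Profit = (96.8 − 35)·123.6 = 7638.48.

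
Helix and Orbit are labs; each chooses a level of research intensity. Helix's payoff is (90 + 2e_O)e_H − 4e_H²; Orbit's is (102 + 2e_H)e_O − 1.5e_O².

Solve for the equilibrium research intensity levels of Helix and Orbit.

Expanding Helix's payoff: 90e_H + 2e_Oe_H − 4e_H².
∂π/∂e_H = 90 + 2e_O − 8e_H = 0, so e_H = 11.25 + 0.25e_O.
Likewise for Orbit: e_O = 34 + (2/3)e_H.
Substituting the second reaction function into the first: e_H = 11.25 + 0.25(34 + (2/3)e_H), which gives (5/6)e_H = 19.75 ⇒ e_H = 23.7.
Then e_O = 34 + (2/3)·23.7 = 49.8.

23.7, 49.8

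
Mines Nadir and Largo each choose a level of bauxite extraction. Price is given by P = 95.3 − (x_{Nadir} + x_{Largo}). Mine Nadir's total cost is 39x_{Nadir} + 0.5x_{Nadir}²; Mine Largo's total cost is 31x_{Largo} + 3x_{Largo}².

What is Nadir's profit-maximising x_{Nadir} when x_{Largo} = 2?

Mine Nadir's profit: π = x_{Nadir}(95.3 − (x_{Nadir} + x_{Largo})) − 39x_{Nadir} − 0.5x_{Nadir}².
∂π/∂x_{Nadir} = 56.3 − 3x_{Nadir} − x_{Largo} = 0, so x_{Nadir} = 563/30 − (1/3)x_{Largo}.
At x_{Largo} = 2: x_{Nadir} = 563/30 − (1/3)·2 = 18.1.

18.1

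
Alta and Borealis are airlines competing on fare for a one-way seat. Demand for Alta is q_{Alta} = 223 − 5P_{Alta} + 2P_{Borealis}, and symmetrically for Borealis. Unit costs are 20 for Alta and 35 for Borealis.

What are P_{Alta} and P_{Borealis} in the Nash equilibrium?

Alta's profit: π = (P_{Alta} − 20)(223 − 5P_{Alta} + 2P_{Borealis}).
∂π/∂P_{Alta} = 323 − 10P_{Alta} + 2P_{Borealis} = 0 ⇒ P_{Alta} = 32.3 + 0.2P_{Borealis}.
Similarly P_{Borealis} = 39.8 + 0.2P_{Alta}.
Solving the two reaction functions simultaneously: (1 − (0.2)(0.2))P_{Alta} = 32.3 + 0.2·39.8, so 0.96P_{Alta} = 40.26 and P_{Alta} = 41.9375.
Then P_{Borealis} = 39.8 + 0.2·41.9375 = 48.1875.

41.9375, 48.1875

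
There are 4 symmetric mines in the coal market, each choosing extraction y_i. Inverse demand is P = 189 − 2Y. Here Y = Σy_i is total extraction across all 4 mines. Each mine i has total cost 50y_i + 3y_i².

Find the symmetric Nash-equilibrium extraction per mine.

8.6875

A representative mine's profit is π_i = y_i(189 − 2Y) − 50y_i − 3y_i², with Y = y_i + Σ_{j≠i} y_j.
First-order condition: 139 − 10y_i − 2Σ_{j≠i} y_j = 0.
With identical mines, set every y_j = y: then 139 − 10y − 6y = 0, i.e. y = 139/16 = 8.6875.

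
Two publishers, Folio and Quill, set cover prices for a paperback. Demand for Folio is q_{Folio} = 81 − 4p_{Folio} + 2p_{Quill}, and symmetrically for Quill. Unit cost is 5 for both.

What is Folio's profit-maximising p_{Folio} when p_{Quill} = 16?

Folio's profit: π = (p_{Folio} − 5)(81 − 4p_{Folio} + 2p_{Quill}).
∂π/∂p_{Folio} = 101 − 8p_{Folio} + 2p_{Quill} = 0 ⇒ p_{Folio} = 12.625 + 0.25p_{Quill}.
At p_{Quill} = 16: p_{Folio} = 12.625 + 0.25·16 = 16.625.

16.625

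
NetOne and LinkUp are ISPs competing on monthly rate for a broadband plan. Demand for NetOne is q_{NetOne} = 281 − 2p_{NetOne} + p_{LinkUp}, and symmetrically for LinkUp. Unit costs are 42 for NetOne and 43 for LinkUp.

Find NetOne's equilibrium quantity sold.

NetOne's profit: π = (p_{NetOne} − 42)(281 − 2p_{NetOne} + p_{LinkUp}).
∂π/∂p_{NetOne} = 365 − 4p_{NetOne} + p_{LinkUp} = 0 ⇒ p_{NetOne} = 91.25 + 0.25p_{LinkUp}.
Similarly p_{LinkUp} = 91.75 + 0.25p_{NetOne}.
Substituting the second reaction function into the first: p_{NetOne} = 91.25 + 0.25(91.75 + 0.25p_{NetOne}), which gives 0.9375p_{NetOne} = 114.1875 ⇒ p_{NetOne} = 121.8.
Then p_{LinkUp} = 91.75 + 0.25·121.8 = 122.2.
q_{NetOne} = 281 − 2·121.8 + 122.2 = 159.6.

159.6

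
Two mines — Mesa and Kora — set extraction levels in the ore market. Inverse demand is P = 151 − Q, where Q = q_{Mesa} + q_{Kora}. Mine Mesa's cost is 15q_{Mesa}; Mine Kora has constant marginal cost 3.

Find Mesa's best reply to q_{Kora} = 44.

Mine Mesa's profit: π = q_{Mesa}(151 − (q_{Mesa} + q_{Kora})) − 15q_{Mesa}.
∂π/∂q_{Mesa} = 136 − 2q_{Mesa} − q_{Kora} = 0, so q_{Mesa} = 68 − 0.5q_{Kora}.
At q_{Kora} = 44: q_{Mesa} = 68 − 0.5·44 = 46.

46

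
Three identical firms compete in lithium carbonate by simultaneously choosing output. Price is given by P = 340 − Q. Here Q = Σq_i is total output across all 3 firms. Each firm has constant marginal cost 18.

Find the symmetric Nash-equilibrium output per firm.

80.5

A representative firm's profit is π_i = q_i(340 − Q) − 18q_i, with Q = q_i + Σ_{j≠i} q_j.
First-order condition: 322 − 2q_i − Σ_{j≠i} q_j = 0.
In a symmetric equilibrium every firm chooses the same q, so Σ_{j≠i} q_j = 2q. The condition becomes 322 − 4q = 0, giving q = 322/4 = 80.5.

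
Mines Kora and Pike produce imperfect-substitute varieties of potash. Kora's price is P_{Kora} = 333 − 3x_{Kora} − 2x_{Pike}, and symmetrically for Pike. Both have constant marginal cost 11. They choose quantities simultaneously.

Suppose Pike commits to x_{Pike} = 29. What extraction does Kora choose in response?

Mine Kora's profit: π = x_{Kora}(333 − 3x_{Kora} − 2x_{Pike}) − 11x_{Kora}.
∂π/∂x_{Kora} = 322 − 6x_{Kora} − 2x_{Pike} = 0 ⇒ x_{Kora} = 161/3 − (1/3)x_{Pike}.
At x_{Pike} = 29: x_{Kora} = 161/3 − (1/3)·29 = 44.

44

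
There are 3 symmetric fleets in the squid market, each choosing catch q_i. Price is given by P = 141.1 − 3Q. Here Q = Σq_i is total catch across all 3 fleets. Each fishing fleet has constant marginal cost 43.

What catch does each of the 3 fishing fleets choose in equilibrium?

A representative fishing fleet's profit is π_i = q_i(141.1 − 3Q) − 43q_i, with Q = q_i + Σ_{j≠i} q_j.
First-order condition: 98.1 − 6q_i − 3Σ_{j≠i} q_j = 0.
In a symmetric equilibrium every fishing fleet chooses the same q, so Σ_{j≠i} q_j = 2q. The condition becomes 98.1 − 12q = 0, giving q = 98.1/12 = 8.175.

8.175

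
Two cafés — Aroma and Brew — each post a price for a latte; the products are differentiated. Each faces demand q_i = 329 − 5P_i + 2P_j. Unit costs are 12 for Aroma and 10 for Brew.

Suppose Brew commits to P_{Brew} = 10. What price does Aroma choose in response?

Aroma's profit: π = (P_{Aroma} − 12)(329 − 5P_{Aroma} + 2P_{Brew}).
∂π/∂P_{Aroma} = 389 − 10P_{Aroma} + 2P_{Brew} = 0 ⇒ P_{Aroma} = 38.9 + 0.2P_{Brew}.
At P_{Brew} = 10: P_{Aroma} = 38.9 + 0.2·10 = 40.9.

40.9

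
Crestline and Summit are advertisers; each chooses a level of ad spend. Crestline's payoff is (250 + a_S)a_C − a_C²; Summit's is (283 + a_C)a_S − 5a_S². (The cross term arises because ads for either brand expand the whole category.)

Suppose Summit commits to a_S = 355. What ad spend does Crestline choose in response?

302.5

Expanding Crestline's payoff: 250a_C + a_Sa_C − a_C².
∂π/∂a_C = 250 + a_S − 2a_C = 0, so a_C = 125 + 0.5a_S.
At a_S = 355: a_C = 125 + 0.5·355 = 302.5.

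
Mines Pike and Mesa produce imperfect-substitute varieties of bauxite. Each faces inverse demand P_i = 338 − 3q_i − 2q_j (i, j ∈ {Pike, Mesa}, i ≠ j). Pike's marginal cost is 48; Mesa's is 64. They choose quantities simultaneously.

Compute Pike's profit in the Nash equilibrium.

Mine Pike's profit: π = q_{Pike}(338 − 3q_{Pike} − 2q_{Mesa}) − 48q_{Pike}.
∂π/∂q_{Pike} = 290 − 6q_{Pike} − 2q_{Mesa} = 0 ⇒ q_{Pike} = 145/3 − (1/3)q_{Mesa}.
Similarly q_{Mesa} = 137/3 − (1/3)q_{Pike}.
Plugging q_{Mesa} into Pike's best response: q_{Pike} = 145/3 − (1/3)(137/3 − (1/3)q_{Pike}) ⇒ (8/9)q_{Pike} = 298/9, so q_{Pike} = 37.25.
Then q_{Mesa} = 137/3 − (1/3)·37.25 = 33.25.
P_{Pike} = 338 − 3·37.25 − 2·33.25 = 159.75.
Profit = (159.75 − 48)·37.25 = 4162.6875.

4162.6875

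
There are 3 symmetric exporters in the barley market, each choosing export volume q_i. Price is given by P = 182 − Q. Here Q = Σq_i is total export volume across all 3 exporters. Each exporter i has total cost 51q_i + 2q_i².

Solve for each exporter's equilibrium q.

16.375

A representative exporter's profit is π_i = q_i(182 − Q) − 51q_i − 2q_i², with Q = q_i + Σ_{j≠i} q_j.
First-order condition: 131 − 6q_i − Σ_{j≠i} q_j = 0.
In a symmetric equilibrium every exporter chooses the same q, so Σ_{j≠i} q_j = 2q. The condition becomes 131 − 8q = 0, giving q = 131/8 = 16.375.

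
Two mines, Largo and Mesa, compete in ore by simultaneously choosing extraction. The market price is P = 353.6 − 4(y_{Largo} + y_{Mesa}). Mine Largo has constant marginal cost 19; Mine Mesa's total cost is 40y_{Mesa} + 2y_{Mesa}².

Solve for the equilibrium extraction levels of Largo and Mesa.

Mine Largo's profit: π = y_{Largo}(353.6 − 4(y_{Largo} + y_{Mesa})) − 19y_{Largo}.
∂π/∂y_{Largo} = 334.6 − 8y_{Largo} − 4y_{Mesa} = 0, so y_{Largo} = 41.825 − 0.5y_{Mesa}.
For Mesa: ∂π/∂y_{Mesa} = 313.6 − 12y_{Mesa} − 4y_{Largo} = 0 ⇒ y_{Mesa} = 392/15 − (1/3)y_{Largo}.
Solving the two reaction functions simultaneously: (1 − (−0.5)(−1/3))y_{Largo} = 41.825 − 0.5·(392/15), so (5/6)y_{Largo} = 3451/120 and y_{Largo} = 34.51.
Then y_{Mesa} = 392/15 − (1/3)·34.51 = 14.63.

34.51, 14.63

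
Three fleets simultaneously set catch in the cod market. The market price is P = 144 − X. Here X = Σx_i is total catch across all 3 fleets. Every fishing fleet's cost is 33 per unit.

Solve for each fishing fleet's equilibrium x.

A representative fishing fleet's profit is π_i = x_i(144 − X) − 33x_i, with X = x_i + Σ_{j≠i} x_j.
First-order condition: 111 − 2x_i − Σ_{j≠i} x_j = 0.
In a symmetric equilibrium every fishing fleet chooses the same x, so Σ_{j≠i} x_j = 2x. The condition becomes 111 − 4x = 0, giving x = 111/4 = 27.75.

27.75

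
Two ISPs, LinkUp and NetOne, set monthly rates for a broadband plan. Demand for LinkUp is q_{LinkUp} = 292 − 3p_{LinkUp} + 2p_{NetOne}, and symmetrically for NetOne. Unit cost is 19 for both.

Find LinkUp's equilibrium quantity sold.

LinkUp's profit: π = (p_{LinkUp} − 19)(292 − 3p_{LinkUp} + 2p_{NetOne}).
∂π/∂p_{LinkUp} = 349 − 6p_{LinkUp} + 2p_{NetOne} = 0 ⇒ p_{LinkUp} = 349/6 + (1/3)p_{NetOne}.
By symmetry p_{NetOne} = p_{LinkUp}; substituting into the reaction function, (2/3)p_{LinkUp} = 349/6 and p_{LinkUp} = 87.25.
q_{LinkUp} = 292 − 3·87.25 + 2·87.25 = 204.75.

204.75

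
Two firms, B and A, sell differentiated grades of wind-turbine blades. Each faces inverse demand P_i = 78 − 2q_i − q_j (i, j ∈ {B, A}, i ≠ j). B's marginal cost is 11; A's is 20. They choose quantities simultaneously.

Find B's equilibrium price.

39

Firm B's profit: π = q_B(78 − 2q_B − q_A) − 11q_B.
∂π/∂q_B = 67 − 4q_B − q_A = 0 ⇒ q_B = 16.75 − 0.25q_A.
Similarly q_A = 14.5 − 0.25q_B.
Plugging q_A into B's best response: q_B = 16.75 − 0.25(14.5 − 0.25q_B) ⇒ 0.9375q_B = 13.125, so q_B = 14.
Then q_A = 14.5 − 0.25·14 = 11.
P_B = 78 − 2·14 − 11 = 39.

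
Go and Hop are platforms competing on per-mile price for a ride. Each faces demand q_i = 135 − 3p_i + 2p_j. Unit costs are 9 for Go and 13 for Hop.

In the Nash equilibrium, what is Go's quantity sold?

Go's profit: π = (p_{Go} − 9)(135 − 3p_{Go} + 2p_{Hop}).
∂π/∂p_{Go} = 162 − 6p_{Go} + 2p_{Hop} = 0 ⇒ p_{Go} = 27 + (1/3)p_{Hop}.
Similarly p_{Hop} = 29 + (1/3)p_{Go}.
Solving the two reaction functions simultaneously: (1 − (1/3)(1/3))p_{Go} = 27 + (1/3)·29, so (8/9)p_{Go} = 110/3 and p_{Go} = 41.25.
Then p_{Hop} = 29 + (1/3)·41.25 = 42.75.
q_{Go} = 135 − 3·41.25 + 2·42.75 = 96.75.

96.75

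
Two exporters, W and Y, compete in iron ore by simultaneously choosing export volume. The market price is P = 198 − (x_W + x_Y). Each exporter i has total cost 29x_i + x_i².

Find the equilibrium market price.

Exporter W's profit: π = x_W(198 − (x_W + x_Y)) − 29x_W − x_W².
∂π/∂x_W = 169 − 4x_W − x_Y = 0, so x_W = 42.25 − 0.25x_Y.
Setting x_W = x_Y in the reaction function: x_W = 42.25 − 0.25x_W, so x_W = 42.25 / 1.25 = 33.8.
Equilibrium price: P = 198 − 67.6 = 130.4.

130.4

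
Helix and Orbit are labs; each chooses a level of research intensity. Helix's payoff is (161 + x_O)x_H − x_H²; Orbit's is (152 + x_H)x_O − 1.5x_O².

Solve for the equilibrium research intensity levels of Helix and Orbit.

127, 93

Expanding Helix's payoff: 161x_H + x_Ox_H − x_H².
∂π/∂x_H = 161 + x_O − 2x_H = 0, so x_H = 80.5 + 0.5x_O.
Likewise for Orbit: x_O = 152/3 + (1/3)x_H.
Plugging x_O into Helix's best response: x_H = 80.5 + 0.5(152/3 + (1/3)x_H) ⇒ (5/6)x_H = 635/6, so x_H = 127.
Then x_O = 152/3 + (1/3)·127 = 93.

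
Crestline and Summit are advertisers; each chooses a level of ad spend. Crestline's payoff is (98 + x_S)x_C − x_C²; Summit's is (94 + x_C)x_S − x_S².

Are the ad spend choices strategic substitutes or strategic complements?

strategic complements

Expanding Crestline's payoff: 98x_C + x_Sx_C − x_C².
∂π/∂x_C = 98 + x_S − 2x_C = 0, so x_C = 49 + 0.5x_S.
The best-response slope dx_C/dx_S = 0.5 > 0: the reaction function is upward-sloping, so the choices are strategic complements.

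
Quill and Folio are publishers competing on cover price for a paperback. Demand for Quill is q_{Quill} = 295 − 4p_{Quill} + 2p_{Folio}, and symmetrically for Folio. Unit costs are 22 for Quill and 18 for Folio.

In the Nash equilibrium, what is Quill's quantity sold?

165.2

Quill's profit: π = (p_{Quill} − 22)(295 − 4p_{Quill} + 2p_{Folio}).
∂π/∂p_{Quill} = 383 − 8p_{Quill} + 2p_{Folio} = 0 ⇒ p_{Quill} = 47.875 + 0.25p_{Folio}.
Similarly p_{Folio} = 45.875 + 0.25p_{Quill}.
Substituting the second reaction function into the first: p_{Quill} = 47.875 + 0.25(45.875 + 0.25p_{Quill}), which gives 0.9375p_{Quill} = 1899/32 ⇒ p_{Quill} = 63.3.
Then p_{Folio} = 45.875 + 0.25·63.3 = 61.7.
q_{Quill} = 295 − 4·63.3 + 2·61.7 = 165.2.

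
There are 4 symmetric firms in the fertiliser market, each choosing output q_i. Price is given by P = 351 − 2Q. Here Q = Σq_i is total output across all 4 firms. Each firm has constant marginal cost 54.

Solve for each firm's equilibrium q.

29.7

A representative firm's profit is π_i = q_i(351 − 2Q) − 54q_i, with Q = q_i + Σ_{j≠i} q_j.
First-order condition: 297 − 4q_i − 2Σ_{j≠i} q_j = 0.
Imposing symmetry (q_j = q for all j) turns Σ_{j≠i} q_j into 3q, so 297 = 10q and q = 29.7.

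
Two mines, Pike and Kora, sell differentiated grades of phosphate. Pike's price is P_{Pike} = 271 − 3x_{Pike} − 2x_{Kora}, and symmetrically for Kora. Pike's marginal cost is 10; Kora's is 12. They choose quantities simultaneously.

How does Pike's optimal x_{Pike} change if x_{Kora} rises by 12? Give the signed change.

-4

Mine Pike's profit: π = x_{Pike}(271 − 3x_{Pike} − 2x_{Kora}) − 10x_{Pike}.
∂π/∂x_{Pike} = 261 − 6x_{Pike} − 2x_{Kora} = 0 ⇒ x_{Pike} = 43.5 − (1/3)x_{Kora}.
The reaction-function slope is −1/3, so a 12-unit rise in x_{Kora} moves x_{Pike} by −1/3 × 12 = −4. Pike's best response falls — the actions are strategic substitutes.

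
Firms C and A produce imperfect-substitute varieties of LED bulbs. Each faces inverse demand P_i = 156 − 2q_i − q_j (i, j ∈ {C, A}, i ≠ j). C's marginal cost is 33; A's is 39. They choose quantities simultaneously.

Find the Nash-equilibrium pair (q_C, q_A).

25, 23

Firm C's profit: π = q_C(156 − 2q_C − q_A) − 33q_C.
∂π/∂q_C = 123 − 4q_C − q_A = 0 ⇒ q_C = 30.75 − 0.25q_A.
Similarly q_A = 29.25 − 0.25q_C.
Substituting the second reaction function into the first: q_C = 30.75 − 0.25(29.25 − 0.25q_C), which gives 0.9375q_C = 23.4375 ⇒ q_C = 25.
Then q_A = 29.25 − 0.25·25 = 23.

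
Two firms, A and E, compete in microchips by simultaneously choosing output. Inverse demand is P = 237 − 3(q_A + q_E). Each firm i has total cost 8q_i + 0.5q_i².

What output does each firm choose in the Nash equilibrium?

Firm A's profit: π = q_A(237 − 3(q_A + q_E)) − 8q_A − 0.5q_A².
∂π/∂q_A = 229 − 7q_A − 3q_E = 0, so q_A = 229/7 − (3/7)q_E.
The game is symmetric, so in equilibrium q_E = q_A: the reaction function gives (10/7)q_A = 229/7, hence q_A = 22.9.

22.9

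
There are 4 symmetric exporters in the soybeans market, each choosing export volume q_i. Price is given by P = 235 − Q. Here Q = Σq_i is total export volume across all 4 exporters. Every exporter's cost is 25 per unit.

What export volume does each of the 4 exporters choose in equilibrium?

A representative exporter's profit is π_i = q_i(235 − Q) − 25q_i, with Q = q_i + Σ_{j≠i} q_j.
First-order condition: 210 − 2q_i − Σ_{j≠i} q_j = 0.
Imposing symmetry (q_j = q for all j) turns Σ_{j≠i} q_j into 3q, so 210 = 5q and q = 42.

42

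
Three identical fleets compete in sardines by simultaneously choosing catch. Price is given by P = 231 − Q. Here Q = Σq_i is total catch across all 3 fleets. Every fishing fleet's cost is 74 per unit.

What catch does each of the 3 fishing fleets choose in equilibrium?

39.25

A representative fishing fleet's profit is π_i = q_i(231 − Q) − 74q_i, with Q = q_i + Σ_{j≠i} q_j.
First-order condition: 157 − 2q_i − Σ_{j≠i} q_j = 0.
Imposing symmetry (q_j = q for all j) turns Σ_{j≠i} q_j into 2q, so 157 = 4q and q = 39.25.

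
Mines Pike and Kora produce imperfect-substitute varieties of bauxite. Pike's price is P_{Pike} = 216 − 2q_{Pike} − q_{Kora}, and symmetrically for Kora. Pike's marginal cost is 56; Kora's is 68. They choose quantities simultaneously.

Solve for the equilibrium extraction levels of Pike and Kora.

Mine Pike's profit: π = q_{Pike}(216 − 2q_{Pike} − q_{Kora}) − 56q_{Pike}.
∂π/∂q_{Pike} = 160 − 4q_{Pike} − q_{Kora} = 0 ⇒ q_{Pike} = 40 − 0.25q_{Kora}.
Similarly q_{Kora} = 37 − 0.25q_{Pike}.
Plugging q_{Kora} into Pike's best response: q_{Pike} = 40 − 0.25(37 − 0.25q_{Pike}) ⇒ 0.9375q_{Pike} = 30.75, so q_{Pike} = 32.8.
Then q_{Kora} = 37 − 0.25·32.8 = 28.8.

32.8, 28.8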